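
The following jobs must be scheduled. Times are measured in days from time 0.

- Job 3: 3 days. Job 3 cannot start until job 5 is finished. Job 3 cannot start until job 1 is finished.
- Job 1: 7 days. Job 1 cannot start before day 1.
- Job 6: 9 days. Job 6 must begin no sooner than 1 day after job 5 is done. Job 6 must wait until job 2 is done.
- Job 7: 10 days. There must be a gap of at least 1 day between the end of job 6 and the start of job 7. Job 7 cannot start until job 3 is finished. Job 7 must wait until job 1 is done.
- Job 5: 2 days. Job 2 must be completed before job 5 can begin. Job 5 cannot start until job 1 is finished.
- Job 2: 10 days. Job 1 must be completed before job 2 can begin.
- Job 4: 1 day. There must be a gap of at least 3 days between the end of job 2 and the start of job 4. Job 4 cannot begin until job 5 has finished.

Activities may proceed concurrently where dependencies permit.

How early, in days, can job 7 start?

31

After its own release at day 1, job 1 can start at day 1 and finishes at day 8.
After job 1 (finishes day 8), job 2 can start at day 8 and finishes at day 18.
Job 5 cannot start until job 2 (finishes day 18); job 1 (finishes day 8). The controlling bound is day 18, so job 5 finishes at 18 + 2 = day 20.
Job 6 has to wait for job 5 (finishes day 20, plus 1-day gap → day 21); job 2 (finishes day 18). The latest of these is day 21, so job 6 runs day 21 to 21 + 9 = day 30.
Job 3 has to wait for job 5 (finishes day 20); job 1 (finishes day 8). The latest of these is day 20, so job 3 runs day 20 to 20 + 3 = day 23.
Job 7 waits on job 6 (finishes day 30, plus 1-day gap → day 31); job 3 (finishes day 23); job 1 (finishes day 8). The latest of these is day 31, which is the earliest job 7 can start.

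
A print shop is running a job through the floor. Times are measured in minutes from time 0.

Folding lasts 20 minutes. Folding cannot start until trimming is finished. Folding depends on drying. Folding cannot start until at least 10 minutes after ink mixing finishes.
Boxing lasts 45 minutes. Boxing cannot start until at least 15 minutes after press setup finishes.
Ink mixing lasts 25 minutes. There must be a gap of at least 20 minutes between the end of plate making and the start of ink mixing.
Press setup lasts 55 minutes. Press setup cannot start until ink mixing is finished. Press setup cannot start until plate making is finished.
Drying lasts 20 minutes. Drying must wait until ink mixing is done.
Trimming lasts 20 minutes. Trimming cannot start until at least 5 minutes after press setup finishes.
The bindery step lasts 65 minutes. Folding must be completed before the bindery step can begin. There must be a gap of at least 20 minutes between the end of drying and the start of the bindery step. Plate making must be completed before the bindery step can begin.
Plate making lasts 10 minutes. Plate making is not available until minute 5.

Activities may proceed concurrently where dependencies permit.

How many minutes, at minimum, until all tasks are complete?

After its own release at minute 5, plate making can start at minute 5 and finishes at minute 15.
After plate making (finishes minute 15, plus 20-minute gap → minute 35), ink mixing can start at minute 35 and finishes at minute 60.
Drying cannot begin until ink mixing (finishes minute 60). It runs from minute 60 to 60 + 20 = minute 80.
Press setup needs all of ink mixing (finishes minute 60); plate making (finishes minute 15). That puts its earliest start at minute 60; it finishes at 60 + 55 = minute 115.
Boxing waits on press setup (finishes minute 115, plus 15-minute gap → minute 130), so it starts at minute 130 and finishes at 130 + 45 = minute 175.
Trimming cannot begin until press setup (finishes minute 115, plus 5-minute gap → minute 120). It runs from minute 120 to 120 + 20 = minute 140.
Folding cannot start until trimming (finishes minute 140); drying (finishes minute 80); ink mixing (finishes minute 60, plus 10-minute gap → minute 70). The controlling bound is minute 140, so folding finishes at 140 + 20 = minute 160.
The bindery step cannot start until folding (finishes minute 160); drying (finishes minute 80, plus 20-minute gap → minute 100); plate making (finishes minute 15). The controlling bound is minute 160, so the bindery step finishes at 160 + 65 = minute 225.
All tasks are finished once the last one completes. Finish times: Plate making at 15, Ink mixing at 60, Press setup at 115, Drying at 80, Trimming at 140, Folding at 160, The bindery step at 225, Boxing at 175. The latest is minute 225.

225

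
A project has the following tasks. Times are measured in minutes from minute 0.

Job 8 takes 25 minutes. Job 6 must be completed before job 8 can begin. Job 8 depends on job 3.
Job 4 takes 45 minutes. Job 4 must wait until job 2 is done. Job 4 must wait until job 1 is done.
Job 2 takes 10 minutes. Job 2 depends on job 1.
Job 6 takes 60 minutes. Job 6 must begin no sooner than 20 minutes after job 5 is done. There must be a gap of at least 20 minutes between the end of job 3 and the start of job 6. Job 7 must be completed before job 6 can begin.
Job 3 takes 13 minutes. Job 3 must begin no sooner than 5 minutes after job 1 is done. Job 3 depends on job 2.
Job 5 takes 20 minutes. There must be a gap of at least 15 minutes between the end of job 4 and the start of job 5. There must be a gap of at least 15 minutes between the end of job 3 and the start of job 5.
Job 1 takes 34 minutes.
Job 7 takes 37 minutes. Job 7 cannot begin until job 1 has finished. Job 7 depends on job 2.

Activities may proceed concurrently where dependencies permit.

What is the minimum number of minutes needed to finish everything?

Job 1 can start immediately at minute 0; it finishes at minute 34.
Job 2 cannot begin until job 1 (finishes minute 34). It runs from minute 34 to 34 + 10 = minute 44.
Job 7 has to wait for job 1 (finishes minute 34); job 2 (finishes minute 44). The latest of these is minute 44, so job 7 runs minute 44 to 44 + 37 = minute 81.
Job 4 has to wait for job 2 (finishes minute 44); job 1 (finishes minute 34). The latest of these is minute 44, so job 4 runs minute 44 to 44 + 45 = minute 89.
Job 3 has to wait for job 1 (finishes minute 34, plus 5-minute gap → minute 39); job 2 (finishes minute 44). The latest of these is minute 44, so job 3 runs minute 44 to 44 + 13 = minute 57.
Job 5 has to wait for job 4 (finishes minute 89, plus 15-minute gap → minute 104); job 3 (finishes minute 57, plus 15-minute gap → minute 72). The latest of these is minute 104, so job 5 runs minute 104 to 104 + 20 = minute 124.
Job 6 needs all of job 5 (finishes minute 124, plus 20-minute gap → minute 144); job 3 (finishes minute 57, plus 20-minute gap → minute 77); job 7 (finishes minute 81). That puts its earliest start at minute 144; it finishes at 144 + 60 = minute 204.
Job 8 needs all of job 6 (finishes minute 204); job 3 (finishes minute 57). That puts its earliest start at minute 204; it finishes at 204 + 25 = minute 229.
All tasks are finished once the last one completes. Finish times: Job 1 at 34, Job 2 at 44, Job 3 at 57, Job 4 at 89, Job 5 at 124, Job 6 at 204, Job 7 at 81, Job 8 at 229. The latest is minute 229.

229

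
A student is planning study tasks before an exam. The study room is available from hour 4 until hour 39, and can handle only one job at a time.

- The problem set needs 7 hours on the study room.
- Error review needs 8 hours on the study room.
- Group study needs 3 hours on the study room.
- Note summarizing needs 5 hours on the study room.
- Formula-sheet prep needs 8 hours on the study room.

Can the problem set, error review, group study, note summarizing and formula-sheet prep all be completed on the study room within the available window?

Yes

The study room window is 39 − 4 = 35 hours.
Running back to back, the jobs need 7 + 8 + 3 + 5 + 8 = 31 hours on the study room.
Since 31 ≤ 35, they fit within the window.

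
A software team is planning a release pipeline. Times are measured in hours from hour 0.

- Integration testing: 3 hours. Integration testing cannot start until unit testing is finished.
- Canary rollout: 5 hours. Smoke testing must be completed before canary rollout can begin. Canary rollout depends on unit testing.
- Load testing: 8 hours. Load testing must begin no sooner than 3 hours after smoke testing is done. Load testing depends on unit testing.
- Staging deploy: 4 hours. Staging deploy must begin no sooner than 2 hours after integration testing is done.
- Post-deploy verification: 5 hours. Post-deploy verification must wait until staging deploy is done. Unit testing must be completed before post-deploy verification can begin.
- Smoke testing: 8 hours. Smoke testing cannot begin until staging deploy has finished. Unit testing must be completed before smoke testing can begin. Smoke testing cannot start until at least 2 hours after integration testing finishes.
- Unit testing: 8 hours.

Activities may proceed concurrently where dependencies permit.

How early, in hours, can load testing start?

Unit testing has no prerequisites, so it starts at hour 0 and finishes at hour 8.
After unit testing (finishes hour 8), integration testing can start at hour 8 and finishes at hour 11.
Staging deploy cannot begin until integration testing (finishes hour 11, plus 2-hour gap → hour 13). It runs from hour 13 to 13 + 4 = hour 17.
Smoke testing has to wait for staging deploy (finishes hour 17); unit testing (finishes hour 8); integration testing (finishes hour 11, plus 2-hour gap → hour 13). The latest of these is hour 17, so smoke testing runs hour 17 to 17 + 8 = hour 25.
Load testing waits on smoke testing (finishes hour 25, plus 3-hour gap → hour 28); unit testing (finishes hour 8). The latest of these is hour 28, which is the earliest load testing can start.

28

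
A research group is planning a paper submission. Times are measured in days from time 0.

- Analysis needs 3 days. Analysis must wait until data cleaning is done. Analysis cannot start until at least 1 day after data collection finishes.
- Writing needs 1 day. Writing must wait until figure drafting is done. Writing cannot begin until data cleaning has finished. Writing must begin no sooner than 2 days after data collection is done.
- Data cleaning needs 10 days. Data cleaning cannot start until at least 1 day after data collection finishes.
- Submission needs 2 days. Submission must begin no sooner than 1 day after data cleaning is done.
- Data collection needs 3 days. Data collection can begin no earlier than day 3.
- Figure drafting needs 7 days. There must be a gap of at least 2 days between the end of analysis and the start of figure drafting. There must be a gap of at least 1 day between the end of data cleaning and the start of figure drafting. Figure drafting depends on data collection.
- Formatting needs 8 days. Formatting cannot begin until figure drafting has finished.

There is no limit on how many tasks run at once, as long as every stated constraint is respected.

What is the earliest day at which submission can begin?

18

After its own release at day 3, data collection can start at day 3 and finishes at day 6.
Data cleaning waits on data collection (finishes day 6, plus 1-day gap → day 7), so it starts at day 7 and finishes at 7 + 10 = day 17.
Submission waits on data cleaning (finishes day 17, plus 1-day gap → day 18), so the earliest it can start is day 18.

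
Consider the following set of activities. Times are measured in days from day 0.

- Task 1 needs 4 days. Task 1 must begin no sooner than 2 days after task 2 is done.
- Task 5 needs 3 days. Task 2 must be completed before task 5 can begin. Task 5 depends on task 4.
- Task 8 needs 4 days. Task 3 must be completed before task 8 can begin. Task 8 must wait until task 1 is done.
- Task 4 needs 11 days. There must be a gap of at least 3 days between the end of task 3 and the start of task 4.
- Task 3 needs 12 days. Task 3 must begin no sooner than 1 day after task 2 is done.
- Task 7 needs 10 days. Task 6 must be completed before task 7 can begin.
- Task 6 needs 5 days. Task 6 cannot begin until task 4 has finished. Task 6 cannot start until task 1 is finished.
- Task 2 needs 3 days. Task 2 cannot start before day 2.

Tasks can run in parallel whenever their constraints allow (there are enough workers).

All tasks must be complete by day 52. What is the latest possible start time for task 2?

To finish by day 52, task 7 (duration 10) must start no later than day 42.
Task 6 feeds into task 7 (must start by day 42); so task 6 must finish by day 42 and therefore start by day 37.
Task 8 must finish by day 52; it takes 4 days, so it must start by 52 − 4 = day 48.
Task 1 feeds task 6 (must start by day 37); task 8 (must start by day 48). Taking the minimum, task 1 must finish by day 37 and start by 37 − 4 = day 33.
Nothing follows task 5; the deadline of day 52 is its only limit. It must start by 52 − 3 = day 49.
For task 4: task 5 (must start by day 49); task 6 (must start by day 37). The most restrictive is day 37; with an 11-day duration, task 4 must start by day 26.
Task 3 has several dependents: task 4 (must start by day 26, minus 3-day gap → day 23); task 8 (must start by day 48). The earliest of those limits is day 23, so task 3 must start by 23 − 12 = day 11.
Task 2 has several dependents: task 1 (must start by day 33, minus 2-day gap → day 31); task 3 (must start by day 11, minus 1-day gap → day 10); task 5 (must start by day 49). The earliest of those limits is day 10, so task 2 must start by 10 − 3 = day 7.

7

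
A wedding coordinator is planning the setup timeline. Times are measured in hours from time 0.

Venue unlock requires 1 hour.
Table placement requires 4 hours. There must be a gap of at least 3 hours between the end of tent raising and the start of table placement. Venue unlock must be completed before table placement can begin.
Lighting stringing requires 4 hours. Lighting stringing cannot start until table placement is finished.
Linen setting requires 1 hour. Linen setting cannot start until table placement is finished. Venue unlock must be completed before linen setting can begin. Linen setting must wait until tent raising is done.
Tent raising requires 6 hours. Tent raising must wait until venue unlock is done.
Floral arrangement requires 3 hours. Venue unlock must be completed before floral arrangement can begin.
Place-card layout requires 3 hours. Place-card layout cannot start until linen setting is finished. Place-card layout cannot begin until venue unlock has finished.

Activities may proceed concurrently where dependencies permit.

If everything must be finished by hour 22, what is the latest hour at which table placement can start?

14

Nothing follows place-card layout; the deadline of hour 22 is its only limit. It must start by 22 − 3 = hour 19.
Linen setting has to be done before place-card layout (must start by hour 19). That means finishing by hour 19, i.e. starting by 19 − 1 = hour 18.
Nothing follows lighting stringing; the deadline of hour 22 is its only limit. It must start by 22 − 4 = hour 18.
Table placement feeds linen setting (must start by hour 18); lighting stringing (must start by hour 18). Taking the minimum, table placement must finish by hour 18 and start by 18 − 4 = hour 14.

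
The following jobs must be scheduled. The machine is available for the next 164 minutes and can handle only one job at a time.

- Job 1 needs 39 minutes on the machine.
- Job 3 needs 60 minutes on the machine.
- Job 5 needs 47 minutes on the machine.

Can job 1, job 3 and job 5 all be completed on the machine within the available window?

Running back to back, the jobs need 39 + 60 + 47 = 146 minutes on the machine.
Since 146 ≤ 164, they fit within the window.

Yes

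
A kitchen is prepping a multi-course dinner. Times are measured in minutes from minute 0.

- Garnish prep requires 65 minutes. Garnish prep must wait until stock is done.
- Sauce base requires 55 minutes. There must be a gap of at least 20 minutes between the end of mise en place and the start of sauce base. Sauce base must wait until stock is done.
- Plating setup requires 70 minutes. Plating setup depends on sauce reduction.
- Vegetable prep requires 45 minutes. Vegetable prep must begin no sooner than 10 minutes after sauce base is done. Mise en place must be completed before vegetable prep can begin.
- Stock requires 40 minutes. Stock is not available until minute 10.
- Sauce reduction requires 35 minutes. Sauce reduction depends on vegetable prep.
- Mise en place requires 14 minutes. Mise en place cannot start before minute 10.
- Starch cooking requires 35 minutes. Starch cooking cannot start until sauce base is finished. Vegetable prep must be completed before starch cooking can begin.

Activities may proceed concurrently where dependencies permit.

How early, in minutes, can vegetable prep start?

After its own release at minute 10, stock can start at minute 10 and finishes at minute 50.
After its own release at minute 10, mise en place can start at minute 10 and finishes at minute 24.
Sauce base has to wait for mise en place (finishes minute 24, plus 20-minute gap → minute 44); stock (finishes minute 50). The latest of these is minute 50, so sauce base runs minute 50 to 50 + 55 = minute 105.
Vegetable prep waits on sauce base (finishes minute 105, plus 10-minute gap → minute 115); mise en place (finishes minute 24). The latest of these is minute 115, which is the earliest vegetable prep can start.

115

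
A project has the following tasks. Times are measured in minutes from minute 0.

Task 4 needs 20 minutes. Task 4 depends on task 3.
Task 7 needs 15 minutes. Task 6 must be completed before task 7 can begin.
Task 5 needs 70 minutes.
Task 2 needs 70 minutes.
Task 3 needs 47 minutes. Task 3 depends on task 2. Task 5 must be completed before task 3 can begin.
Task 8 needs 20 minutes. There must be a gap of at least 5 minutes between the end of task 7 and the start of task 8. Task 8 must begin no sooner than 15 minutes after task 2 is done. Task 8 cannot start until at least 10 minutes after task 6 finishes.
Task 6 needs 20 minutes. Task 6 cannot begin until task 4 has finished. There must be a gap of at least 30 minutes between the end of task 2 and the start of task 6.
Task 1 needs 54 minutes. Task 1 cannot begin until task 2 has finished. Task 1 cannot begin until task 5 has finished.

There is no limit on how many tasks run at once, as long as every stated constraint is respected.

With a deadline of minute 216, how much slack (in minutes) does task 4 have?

Task 5 has no prerequisites, so it starts at minute 0 and finishes at minute 70.
Nothing blocks task 2, so it runs from minute 0 to minute 70.
Task 3 has to wait for task 2 (finishes minute 70); task 5 (finishes minute 70). The latest of these is minute 70, so task 3 runs minute 70 to 70 + 47 = minute 117.
Task 4 waits on task 3 (finishes minute 117), so it starts at minute 117 and finishes at 117 + 20 = minute 137.

Working backward from the deadline:
Task 8 has no dependents, so it just needs to finish by minute 216. Starting by 216 − 20 = minute 196 achieves that.
Task 7 has to be done before task 8 (must start by minute 196, minus 5-minute gap → minute 191). That means finishing by minute 191, i.e. starting by 191 − 15 = minute 176.
Task 6 feeds task 7 (must start by minute 176); task 8 (must start by minute 196, minus 10-minute gap → minute 186). Taking the minimum, task 6 must finish by minute 176 and start by 176 − 20 = minute 156.
Task 4 has to be done before task 6 (must start by minute 156). That means finishing by minute 156, i.e. starting by 156 − 20 = minute 136.
So task 4 can start as early as minute 117 and as late as minute 136, giving 136 − 117 = 19 minutes of slack.

19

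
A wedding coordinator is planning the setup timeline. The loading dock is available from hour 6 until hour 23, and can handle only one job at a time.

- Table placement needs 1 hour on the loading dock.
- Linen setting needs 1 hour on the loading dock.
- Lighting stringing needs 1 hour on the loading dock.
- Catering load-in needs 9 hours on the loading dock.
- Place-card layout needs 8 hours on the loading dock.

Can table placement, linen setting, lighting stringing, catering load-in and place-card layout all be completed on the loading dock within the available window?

No

The loading dock window is 23 − 6 = 17 hours.
Running back to back, the jobs need 1 + 1 + 1 + 9 + 8 = 20 hours on the loading dock.
Since 20 > 17, they cannot all fit.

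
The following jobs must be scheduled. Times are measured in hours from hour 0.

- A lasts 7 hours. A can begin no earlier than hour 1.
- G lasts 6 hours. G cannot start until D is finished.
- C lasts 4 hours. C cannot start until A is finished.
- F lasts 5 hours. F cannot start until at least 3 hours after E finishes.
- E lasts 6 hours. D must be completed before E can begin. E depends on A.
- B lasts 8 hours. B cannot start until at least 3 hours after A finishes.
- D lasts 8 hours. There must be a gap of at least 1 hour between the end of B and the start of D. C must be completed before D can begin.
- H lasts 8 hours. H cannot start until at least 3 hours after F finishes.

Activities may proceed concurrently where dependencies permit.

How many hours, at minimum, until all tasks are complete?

A cannot begin until its own release at hour 1. It runs from hour 1 to 1 + 7 = hour 8.
After A (finishes hour 8), C can start at hour 8 and finishes at hour 12.
B waits on A (finishes hour 8, plus 3-hour gap → hour 11), so it starts at hour 11 and finishes at 11 + 8 = hour 19.
D needs all of B (finishes hour 19, plus 1-hour gap → hour 20); C (finishes hour 12). That puts its earliest start at hour 20; it finishes at 20 + 8 = hour 28.
G waits on D (finishes hour 28), so it starts at hour 28 and finishes at 28 + 6 = hour 34.
E needs all of D (finishes hour 28); A (finishes hour 8). That puts its earliest start at hour 28; it finishes at 28 + 6 = hour 34.
F cannot begin until E (finishes hour 34, plus 3-hour gap → hour 37). It runs from hour 37 to 37 + 5 = hour 42.
H waits on F (finishes hour 42, plus 3-hour gap → hour 45), so it starts at hour 45 and finishes at 45 + 8 = hour 53.
All tasks are finished once the last one completes. Finish times: A at 8, B at 19, C at 12, D at 28, E at 34, F at 42, G at 34, H at 53. The latest is hour 53.

53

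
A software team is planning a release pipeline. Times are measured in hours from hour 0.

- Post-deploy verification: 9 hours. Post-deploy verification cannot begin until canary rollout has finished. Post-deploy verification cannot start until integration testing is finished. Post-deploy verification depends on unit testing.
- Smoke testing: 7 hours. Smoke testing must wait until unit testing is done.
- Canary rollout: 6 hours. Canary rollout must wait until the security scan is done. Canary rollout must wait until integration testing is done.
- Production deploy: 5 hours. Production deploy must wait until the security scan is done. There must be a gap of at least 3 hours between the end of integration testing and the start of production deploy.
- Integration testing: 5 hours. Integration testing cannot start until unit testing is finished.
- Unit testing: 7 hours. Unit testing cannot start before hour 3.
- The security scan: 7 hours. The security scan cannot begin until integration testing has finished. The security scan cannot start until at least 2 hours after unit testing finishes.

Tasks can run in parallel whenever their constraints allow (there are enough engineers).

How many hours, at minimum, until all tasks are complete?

37

Unit testing waits on its own release at hour 3, so it starts at hour 3 and finishes at 3 + 7 = hour 10.
After unit testing (finishes hour 10), smoke testing can start at hour 10 and finishes at hour 17.
After unit testing (finishes hour 10), integration testing can start at hour 10 and finishes at hour 15.
For the security scan: integration testing (finishes hour 15); unit testing (finishes hour 10, plus 2-hour gap → hour 12). Taking the maximum gives a start of hour 15, and it finishes at 15 + 7 = hour 22.
Production deploy needs all of the security scan (finishes hour 22); integration testing (finishes hour 15, plus 3-hour gap → hour 18). That puts its earliest start at hour 22; it finishes at 22 + 5 = hour 27.
Canary rollout cannot start until the security scan (finishes hour 22); integration testing (finishes hour 15). The controlling bound is hour 22, so canary rollout finishes at 22 + 6 = hour 28.
Post-deploy verification needs all of canary rollout (finishes hour 28); integration testing (finishes hour 15); unit testing (finishes hour 10). That puts its earliest start at hour 28; it finishes at 28 + 9 = hour 37.
All tasks are finished once the last one completes. Finish times: Unit testing at 10, Integration testing at 15, The security scan at 22, Smoke testing at 17, Canary rollout at 28, Production deploy at 27, Post-deploy verification at 37. The latest is hour 37.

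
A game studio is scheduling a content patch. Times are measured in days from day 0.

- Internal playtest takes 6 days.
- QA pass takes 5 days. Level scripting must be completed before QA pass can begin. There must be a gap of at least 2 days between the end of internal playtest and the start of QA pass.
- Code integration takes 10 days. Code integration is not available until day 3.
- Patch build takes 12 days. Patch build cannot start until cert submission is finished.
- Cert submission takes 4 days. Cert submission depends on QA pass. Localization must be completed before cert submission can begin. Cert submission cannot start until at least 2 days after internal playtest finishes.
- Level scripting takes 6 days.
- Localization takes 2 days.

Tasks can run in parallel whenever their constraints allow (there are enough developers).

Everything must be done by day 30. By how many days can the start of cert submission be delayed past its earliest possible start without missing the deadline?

1

Localization has no prerequisites, so it starts at day 0 and finishes at day 2.
Internal playtest can start immediately at day 0; it finishes at day 6.
Nothing blocks level scripting, so it runs from day 0 to day 6.
QA pass cannot start until level scripting (finishes day 6); internal playtest (finishes day 6, plus 2-day gap → day 8). The controlling bound is day 8, so QA pass finishes at 8 + 5 = day 13.
Cert submission cannot start until QA pass (finishes day 13); localization (finishes day 2); internal playtest (finishes day 6, plus 2-day gap → day 8). The controlling bound is day 13, so cert submission finishes at 13 + 4 = day 17.

Working backward from the deadline:
Nothing follows patch build; the deadline of day 30 is its only limit. It must start by 30 − 12 = day 18.
Cert submission has to be done before patch build (must start by day 18). That means finishing by day 18, i.e. starting by 18 − 4 = day 14.
So cert submission can start as early as day 13 and as late as day 14, giving 14 − 13 = 1 day of slack.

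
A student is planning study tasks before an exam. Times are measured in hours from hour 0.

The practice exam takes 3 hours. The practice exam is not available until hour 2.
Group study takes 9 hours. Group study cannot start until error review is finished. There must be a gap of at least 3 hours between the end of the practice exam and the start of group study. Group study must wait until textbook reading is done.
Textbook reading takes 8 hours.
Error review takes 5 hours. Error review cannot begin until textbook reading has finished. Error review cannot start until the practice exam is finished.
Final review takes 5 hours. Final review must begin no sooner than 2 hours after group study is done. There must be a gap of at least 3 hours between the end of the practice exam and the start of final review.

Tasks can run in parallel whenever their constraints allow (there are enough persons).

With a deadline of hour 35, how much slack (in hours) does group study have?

6

The practice exam cannot begin until its own release at hour 2. It runs from hour 2 to 2 + 3 = hour 5.
Textbook reading has no prerequisites, so it starts at hour 0 and finishes at hour 8.
Error review cannot start until textbook reading (finishes hour 8); the practice exam (finishes hour 5). The controlling bound is hour 8, so error review finishes at 8 + 5 = hour 13.
Group study needs all of error review (finishes hour 13); the practice exam (finishes hour 5, plus 3-hour gap → hour 8); textbook reading (finishes hour 8). That puts its earliest start at hour 13; it finishes at 13 + 9 = hour 22.

Working backward from the deadline:
Nothing follows final review; the deadline of hour 35 is its only limit. It must start by 35 − 5 = hour 30.
Group study feeds into final review (must start by hour 30, minus 2-hour gap → hour 28); so group study must finish by hour 28 and therefore start by hour 19.
So group study can start as early as hour 13 and as late as hour 19, giving 19 − 13 = 6 hours of slack.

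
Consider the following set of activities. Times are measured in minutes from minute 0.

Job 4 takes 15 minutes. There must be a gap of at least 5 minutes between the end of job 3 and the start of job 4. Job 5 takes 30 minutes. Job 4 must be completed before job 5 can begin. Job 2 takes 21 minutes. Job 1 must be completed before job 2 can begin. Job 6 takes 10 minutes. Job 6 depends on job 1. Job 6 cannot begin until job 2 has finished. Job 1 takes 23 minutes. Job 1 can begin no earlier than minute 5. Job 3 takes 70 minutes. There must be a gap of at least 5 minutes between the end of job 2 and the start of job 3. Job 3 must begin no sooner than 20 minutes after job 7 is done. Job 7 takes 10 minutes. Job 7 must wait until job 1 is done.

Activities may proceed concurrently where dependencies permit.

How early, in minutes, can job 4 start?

133

After its own release at minute 5, job 1 can start at minute 5 and finishes at minute 28.
After job 1 (finishes minute 28), job 7 can start at minute 28 and finishes at minute 38.
Job 2 waits on job 1 (finishes minute 28), so it starts at minute 28 and finishes at 28 + 21 = minute 49.
Job 3 needs all of job 2 (finishes minute 49, plus 5-minute gap → minute 54); job 7 (finishes minute 38, plus 20-minute gap → minute 58). That puts its earliest start at minute 58; it finishes at 58 + 70 = minute 128.
Job 4 waits on job 3 (finishes minute 128, plus 5-minute gap → minute 133), so the earliest it can start is minute 133.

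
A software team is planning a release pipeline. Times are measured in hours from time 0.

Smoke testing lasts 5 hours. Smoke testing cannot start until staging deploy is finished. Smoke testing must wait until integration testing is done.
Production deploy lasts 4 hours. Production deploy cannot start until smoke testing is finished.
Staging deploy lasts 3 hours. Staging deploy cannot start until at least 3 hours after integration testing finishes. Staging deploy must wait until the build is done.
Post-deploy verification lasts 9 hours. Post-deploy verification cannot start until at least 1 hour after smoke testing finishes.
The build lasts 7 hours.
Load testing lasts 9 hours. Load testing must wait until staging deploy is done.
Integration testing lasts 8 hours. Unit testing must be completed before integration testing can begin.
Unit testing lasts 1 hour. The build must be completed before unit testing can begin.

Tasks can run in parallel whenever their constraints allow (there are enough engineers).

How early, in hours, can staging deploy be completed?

22

The build can start immediately at hour 0; it finishes at hour 7.
Unit testing cannot begin until the build (finishes hour 7). It runs from hour 7 to 7 + 1 = hour 8.
After unit testing (finishes hour 8), integration testing can start at hour 8 and finishes at hour 16.
For staging deploy: integration testing (finishes hour 16, plus 3-hour gap → hour 19); the build (finishes hour 7). Taking the maximum gives a start of hour 19, and it finishes at 19 + 3 = hour 22.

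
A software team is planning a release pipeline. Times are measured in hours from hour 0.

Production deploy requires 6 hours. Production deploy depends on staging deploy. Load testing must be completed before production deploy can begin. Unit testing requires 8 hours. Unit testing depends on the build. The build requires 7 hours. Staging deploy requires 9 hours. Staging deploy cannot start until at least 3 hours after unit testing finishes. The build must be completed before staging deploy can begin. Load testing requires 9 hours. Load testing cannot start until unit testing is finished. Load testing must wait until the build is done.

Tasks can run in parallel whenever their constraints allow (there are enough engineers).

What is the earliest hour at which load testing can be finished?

24

The build can start immediately at hour 0; it finishes at hour 7.
Unit testing waits on the build (finishes hour 7), so it starts at hour 7 and finishes at 7 + 8 = hour 15.
Load testing cannot start until unit testing (finishes hour 15); the build (finishes hour 7). The controlling bound is hour 15, so load testing finishes at 15 + 9 = hour 24.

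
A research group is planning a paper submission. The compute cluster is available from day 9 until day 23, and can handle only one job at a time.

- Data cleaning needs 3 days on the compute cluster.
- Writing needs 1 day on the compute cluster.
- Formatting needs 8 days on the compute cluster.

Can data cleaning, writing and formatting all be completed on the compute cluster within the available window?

Yes

The compute cluster window is 23 − 9 = 14 days.
Running back to back, the jobs need 3 + 1 + 8 = 12 days on the compute cluster.
Since 12 ≤ 14, they fit within the window.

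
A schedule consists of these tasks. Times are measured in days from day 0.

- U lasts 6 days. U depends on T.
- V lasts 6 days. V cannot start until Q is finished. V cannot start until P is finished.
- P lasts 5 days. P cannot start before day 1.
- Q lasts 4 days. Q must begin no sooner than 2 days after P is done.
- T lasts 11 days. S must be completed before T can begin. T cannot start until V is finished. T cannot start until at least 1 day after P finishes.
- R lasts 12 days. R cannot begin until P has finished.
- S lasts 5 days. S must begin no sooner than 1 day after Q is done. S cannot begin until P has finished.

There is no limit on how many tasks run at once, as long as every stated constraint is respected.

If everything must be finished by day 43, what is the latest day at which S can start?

To finish by day 43, U (duration 6) must start no later than day 37.
T must finish before U (must start by day 37). With an 11-day duration, T must start by 37 − 11 = day 26.
Since T (must start by day 26) depends on it, S must finish by day 26. Backing off its 5-day duration gives a latest start of day 21.

21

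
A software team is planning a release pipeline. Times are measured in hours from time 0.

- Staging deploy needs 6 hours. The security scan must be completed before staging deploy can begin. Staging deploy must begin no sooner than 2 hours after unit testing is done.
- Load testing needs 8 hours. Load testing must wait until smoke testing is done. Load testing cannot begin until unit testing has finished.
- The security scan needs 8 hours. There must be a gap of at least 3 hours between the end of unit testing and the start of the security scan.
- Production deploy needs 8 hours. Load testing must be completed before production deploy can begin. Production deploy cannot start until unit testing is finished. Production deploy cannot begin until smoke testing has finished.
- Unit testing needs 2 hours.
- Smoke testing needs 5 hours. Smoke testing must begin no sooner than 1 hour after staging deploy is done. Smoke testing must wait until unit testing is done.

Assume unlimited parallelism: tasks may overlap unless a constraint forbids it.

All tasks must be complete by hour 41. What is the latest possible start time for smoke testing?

20

Nothing follows production deploy; the deadline of hour 41 is its only limit. It must start by 41 − 8 = hour 33.
Load testing must finish before production deploy (must start by hour 33). With an 8-hour duration, load testing must start by 33 − 8 = hour 25.
Smoke testing feeds load testing (must start by hour 25); production deploy (must start by hour 33). Taking the minimum, smoke testing must finish by hour 25 and start by 25 − 5 = hour 20.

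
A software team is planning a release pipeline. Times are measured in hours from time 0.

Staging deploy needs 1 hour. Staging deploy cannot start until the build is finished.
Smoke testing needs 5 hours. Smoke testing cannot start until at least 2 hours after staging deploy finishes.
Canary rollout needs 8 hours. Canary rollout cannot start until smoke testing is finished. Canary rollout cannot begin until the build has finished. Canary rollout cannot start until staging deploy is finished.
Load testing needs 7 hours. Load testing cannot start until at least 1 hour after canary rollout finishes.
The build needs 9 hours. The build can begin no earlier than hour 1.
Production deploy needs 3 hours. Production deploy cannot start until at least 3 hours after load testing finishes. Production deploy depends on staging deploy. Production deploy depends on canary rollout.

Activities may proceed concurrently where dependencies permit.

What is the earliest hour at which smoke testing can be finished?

18

The build cannot begin until its own release at hour 1. It runs from hour 1 to 1 + 9 = hour 10.
Staging deploy waits on the build (finishes hour 10), so it starts at hour 10 and finishes at 10 + 1 = hour 11.
Smoke testing waits on staging deploy (finishes hour 11, plus 2-hour gap → hour 13), so it starts at hour 13 and finishes at 13 + 5 = hour 18.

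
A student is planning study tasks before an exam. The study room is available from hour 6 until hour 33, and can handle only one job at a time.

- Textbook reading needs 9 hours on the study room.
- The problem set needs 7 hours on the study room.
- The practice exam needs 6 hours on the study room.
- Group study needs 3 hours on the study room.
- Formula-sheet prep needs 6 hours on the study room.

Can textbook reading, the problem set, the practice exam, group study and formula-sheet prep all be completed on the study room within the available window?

The study room window is 33 − 6 = 27 hours.
Running back to back, the jobs need 9 + 7 + 6 + 3 + 6 = 31 hours on the study room.
Since 31 > 27, they cannot all fit.

No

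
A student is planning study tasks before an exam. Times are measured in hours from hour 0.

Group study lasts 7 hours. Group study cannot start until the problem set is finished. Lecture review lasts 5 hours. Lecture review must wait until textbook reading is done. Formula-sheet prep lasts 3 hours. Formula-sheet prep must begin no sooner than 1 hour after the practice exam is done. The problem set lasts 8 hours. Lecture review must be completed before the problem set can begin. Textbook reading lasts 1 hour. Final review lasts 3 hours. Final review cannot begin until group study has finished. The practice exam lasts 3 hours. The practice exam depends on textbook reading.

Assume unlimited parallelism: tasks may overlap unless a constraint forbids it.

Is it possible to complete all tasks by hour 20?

Textbook reading has no prerequisites, so it starts at hour 0 and finishes at hour 1.
After textbook reading (finishes hour 1), the practice exam can start at hour 1 and finishes at hour 4.
Formula-sheet prep cannot begin until the practice exam (finishes hour 4, plus 1-hour gap → hour 5). It runs from hour 5 to 5 + 3 = hour 8.
After textbook reading (finishes hour 1), lecture review can start at hour 1 and finishes at hour 6.
The problem set waits on lecture review (finishes hour 6), so it starts at hour 6 and finishes at 6 + 8 = hour 14.
After the problem set (finishes hour 14), group study can start at hour 14 and finishes at hour 21.
After group study (finishes hour 21), final review can start at hour 21 and finishes at hour 24.
The earliest everything can be done is hour 24, which is after the deadline of 20, so it is not possible.

No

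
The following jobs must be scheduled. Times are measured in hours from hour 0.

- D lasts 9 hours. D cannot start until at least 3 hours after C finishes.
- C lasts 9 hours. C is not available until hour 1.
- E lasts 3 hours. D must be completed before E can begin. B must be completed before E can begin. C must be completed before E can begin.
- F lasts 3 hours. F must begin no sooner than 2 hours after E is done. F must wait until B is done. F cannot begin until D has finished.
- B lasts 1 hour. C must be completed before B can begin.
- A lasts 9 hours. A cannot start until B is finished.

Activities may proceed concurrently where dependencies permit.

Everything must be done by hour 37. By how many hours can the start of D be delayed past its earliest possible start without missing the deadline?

7

After its own release at hour 1, C can start at hour 1 and finishes at hour 10.
D cannot begin until C (finishes hour 10, plus 3-hour gap → hour 13). It runs from hour 13 to 13 + 9 = hour 22.

Working backward from the deadline:
To finish by hour 37, F (duration 3) must start no later than hour 34.
Since F (must start by hour 34, minus 2-hour gap → hour 32) depends on it, E must finish by hour 32. Backing off its 3-hour duration gives a latest start of hour 29.
D feeds E (must start by hour 29); F (must start by hour 34). Taking the minimum, D must finish by hour 29 and start by 29 − 9 = hour 20.
So D can start as early as hour 13 and as late as hour 20, giving 20 − 13 = 7 hours of slack.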